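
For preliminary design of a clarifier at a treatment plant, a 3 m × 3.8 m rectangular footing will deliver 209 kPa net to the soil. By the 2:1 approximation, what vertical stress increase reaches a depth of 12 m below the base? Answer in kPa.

Δσ_z ≈ 10.1 kPa

By the 2:1 method the load spreads at 1 horizontal : 2 vertical, so at depth z the loaded area has grown by z in each plan dimension:
Δσ = qBL/((B+z)(L+z)) = 209×3×3.8/((3+12)(3.8+12)) = 10.053 kPa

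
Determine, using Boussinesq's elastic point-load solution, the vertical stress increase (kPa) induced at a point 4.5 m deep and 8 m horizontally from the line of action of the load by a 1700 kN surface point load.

Boussinesq vertical stress below a point load on an elastic half-space:
Δσ_z = 3P/(2πz²) · [1 + (r/z)²]^(−5/2)
r/z = 8/4.5 = 1.7778; [1+(r/z)²]^(−5/2) = 0.028323.
Δσ_z = 3×1700/(2π×4.5²) × 0.028323 = 40.083 × 0.028323 = 1.135 kPa

Δσ_z ≈ 1.14 kPa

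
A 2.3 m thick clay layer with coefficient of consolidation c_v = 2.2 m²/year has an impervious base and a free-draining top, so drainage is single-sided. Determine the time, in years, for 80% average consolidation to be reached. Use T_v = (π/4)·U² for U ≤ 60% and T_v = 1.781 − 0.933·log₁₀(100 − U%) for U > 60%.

Drainage path length: H_d = H = 2.3 m (single drainage).
U > 60%: T_v = 1.781 − 0.933·log₁₀(100 − 80) = 0.56714.
t = T_v·H_d²/c_v = 0.56714×2.3²/2.2 = 1.364 years.

t ≈ 1.36 years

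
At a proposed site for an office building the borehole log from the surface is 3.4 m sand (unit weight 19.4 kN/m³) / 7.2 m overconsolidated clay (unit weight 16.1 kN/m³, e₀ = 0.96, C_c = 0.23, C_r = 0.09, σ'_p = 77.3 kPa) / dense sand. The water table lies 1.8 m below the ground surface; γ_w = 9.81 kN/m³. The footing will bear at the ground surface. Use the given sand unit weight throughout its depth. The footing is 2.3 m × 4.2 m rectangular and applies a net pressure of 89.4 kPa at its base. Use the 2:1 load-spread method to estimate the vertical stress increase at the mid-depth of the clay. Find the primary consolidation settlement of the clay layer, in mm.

Mid-depth of clay below the ground surface: z = 3.4 + 7.2/2 = 7 m.
Total vertical stress at mid-clay: σ_v = 19.4×3.4 + 16.1×3.6 = 123.92 kPa.
Pore pressure: u = 9.81×(7 − 1.8) = 51.012 kPa.
Initial effective stress: σ'_0 = σ_v − u = 123.92 − 51.012 = 72.908 kPa.
Stress increase at mid-clay by the 2:1 spreading method:
Δσ = qBL/((B+z)(L+z)) = 89.4×2.3×4.2/((2.3+7)(4.2+7)) = 8.2911 kPa
Final effective stress: σ'_f = 72.908 + 8.2911 = 81.199 kPa.
σ'_f = 81.199 > σ'_p = 77.3 kPa, so the stress path crosses the preconsolidation pressure — recompression up to σ'_p, then virgin compression beyond:
S_c = H/(1+e₀)·[C_r·log₁₀(σ'_p/σ'_0) + C_c·log₁₀(σ'_f/σ'_p)]
    = 7.2/1.96 × [0.09×log₁₀(77.3/72.908) + 0.23×log₁₀(81.199/77.3)]
    = 3.6735 × [0.0022864 + 0.0049154] = 0.02646 m

S_c ≈ 26.5 mm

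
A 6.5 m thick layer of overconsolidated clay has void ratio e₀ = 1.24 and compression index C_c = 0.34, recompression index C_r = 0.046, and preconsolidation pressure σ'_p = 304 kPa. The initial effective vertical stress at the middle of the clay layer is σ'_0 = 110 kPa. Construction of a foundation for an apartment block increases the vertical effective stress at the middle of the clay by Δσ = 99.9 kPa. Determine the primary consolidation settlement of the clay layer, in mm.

S_c ≈ 37.5 mm

Final effective stress: σ'_f = 110 + 99.9 = 209.9 kPa.
σ'_f = 209.9 ≤ σ'_p = 304 kPa, so the clay remains overconsolidated and only the recompression index applies:
S_c = C_r·H/(1+e₀)·log₁₀(σ'_f/σ'_0) = 0.046×6.5/2.24×log₁₀(209.9/110)
    = 0.13348 × 0.28062 = 0.03746 m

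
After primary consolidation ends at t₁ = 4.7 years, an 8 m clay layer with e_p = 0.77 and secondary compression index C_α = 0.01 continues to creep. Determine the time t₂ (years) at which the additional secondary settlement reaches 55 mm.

t₂ ≈ 77.4 years

S_s = C_α·H/(1+e_p)·log₁₀(t₂/t₁) ⇒ log₁₀(t₂/t₁) = S_s·(1+e_p)/(C_α·H).
log₁₀(t₂/t₁) = 0.055 × (1+0.77) / (0.01×8) = 1.217
t₂ = t₁ × 10^1.217 = 4.7 × 16.48 = 77.44 years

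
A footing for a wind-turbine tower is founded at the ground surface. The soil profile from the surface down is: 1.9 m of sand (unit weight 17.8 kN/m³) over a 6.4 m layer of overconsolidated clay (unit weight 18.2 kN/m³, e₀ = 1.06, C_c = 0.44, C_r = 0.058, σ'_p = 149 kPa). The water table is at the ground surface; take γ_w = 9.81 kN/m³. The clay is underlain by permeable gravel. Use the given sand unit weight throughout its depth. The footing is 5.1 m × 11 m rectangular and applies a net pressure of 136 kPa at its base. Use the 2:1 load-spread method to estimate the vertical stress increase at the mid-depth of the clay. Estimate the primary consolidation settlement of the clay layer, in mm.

Mid-depth of clay below the ground surface: z = 1.9 + 6.4/2 = 5.1 m.
Total vertical stress at mid-clay: σ_v = 17.8×1.9 + 18.2×3.2 = 92.06 kPa.
Pore pressure: u = 9.81×(5.1 − 0) = 50.031 kPa.
Initial effective stress: σ'_0 = σ_v − u = 92.06 − 50.031 = 42.029 kPa.
Stress increase at mid-clay by the 2:1 spreading method:
Δσ = qBL/((B+z)(L+z)) = 136×5.1×11/((5.1+5.1)(11+5.1)) = 46.46 kPa
Final effective stress: σ'_f = 42.029 + 46.46 = 88.489 kPa.
σ'_f = 88.489 ≤ σ'_p = 149 kPa, so the clay remains overconsolidated and only the recompression index applies:
S_c = C_r·H/(1+e₀)·log₁₀(σ'_f/σ'_0) = 0.058×6.4/2.06×log₁₀(88.489/42.029)
    = 0.18019 × 0.32334 = 0.05826 m

S_c ≈ 58.3 mm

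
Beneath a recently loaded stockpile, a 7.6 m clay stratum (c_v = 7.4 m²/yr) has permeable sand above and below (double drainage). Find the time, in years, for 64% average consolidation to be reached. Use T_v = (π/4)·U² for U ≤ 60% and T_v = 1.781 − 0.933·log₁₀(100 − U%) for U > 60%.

t ≈ 0.642 years

Drainage path length: H_d = H/2 = 3.8 m (double drainage).
U > 60%: T_v = 1.781 − 0.933·log₁₀(100 − 64) = 0.32897.
t = T_v·H_d²/c_v = 0.32897×3.8²/7.4 = 0.6419 years.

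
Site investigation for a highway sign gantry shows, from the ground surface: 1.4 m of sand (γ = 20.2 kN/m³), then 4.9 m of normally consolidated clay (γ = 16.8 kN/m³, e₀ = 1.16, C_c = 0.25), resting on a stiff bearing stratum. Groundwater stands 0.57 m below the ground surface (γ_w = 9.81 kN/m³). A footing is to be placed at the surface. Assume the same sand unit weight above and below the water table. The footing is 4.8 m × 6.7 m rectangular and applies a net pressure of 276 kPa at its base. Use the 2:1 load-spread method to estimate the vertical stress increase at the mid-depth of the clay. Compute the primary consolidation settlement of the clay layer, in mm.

Mid-depth of clay below the ground surface: z = 1.4 + 4.9/2 = 3.85 m.
Total vertical stress at mid-clay: σ_v = 20.2×1.4 + 16.8×2.45 = 69.44 kPa.
Pore pressure: u = 9.81×(3.85 − 0.57) = 32.177 kPa.
Initial effective stress: σ'_0 = σ_v − u = 69.44 − 32.177 = 37.263 kPa.
Stress increase at mid-clay by the 2:1 spreading method:
Δσ = qBL/((B+z)(L+z)) = 276×4.8×6.7/((4.8+3.85)(6.7+3.85)) = 97.265 kPa
Final effective stress: σ'_f = σ'_0 + Δσ = 37.263 + 97.265 = 134.53 kPa.
Normally consolidated clay, so the full stress increment lies on the virgin compression line:
S_c = C_c·H/(1+e₀)·log₁₀(σ'_f/σ'_0) = 0.25×4.9/(1+1.16)×log₁₀(134.53/37.263)
    = 0.56713 × 0.55754 = 0.3162 m

S_c ≈ 316 mm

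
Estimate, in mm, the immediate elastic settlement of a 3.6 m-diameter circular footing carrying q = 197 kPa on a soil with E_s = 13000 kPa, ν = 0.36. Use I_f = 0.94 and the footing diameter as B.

Immediate (elastic) settlement: S_e = q·B·(1−ν²)/E_s · I_f.
S_e = 197 × 3.6 × (1 − 0.36²) / 13000 × 0.94
    = 197 × 3.6 × 0.8704 / 13000 × 0.94
    = 0.04463 m = 44.63 mm

S_e ≈ 44.6 mm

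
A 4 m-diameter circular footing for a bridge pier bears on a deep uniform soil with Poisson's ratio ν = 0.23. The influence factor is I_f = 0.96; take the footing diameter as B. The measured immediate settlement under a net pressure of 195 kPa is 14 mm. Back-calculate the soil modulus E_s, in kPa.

S_e = q·B·(1−ν²)/E_s · I_f  ⇒  E_s = q·B·(1−ν²)·I_f / S_e.
E_s = 195 × 4 × 0.9471 × 0.96 / 0.014 = 50660 kPa

E_s ≈ 50700 kPa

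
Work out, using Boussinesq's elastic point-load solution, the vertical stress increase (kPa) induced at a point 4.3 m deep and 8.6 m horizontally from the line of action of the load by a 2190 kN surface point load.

Δσ_z ≈ 1.01 kPa

Boussinesq vertical stress below a point load on an elastic half-space:
Δσ_z = 3P/(2πz²) · [1 + (r/z)²]^(−5/2)
r/z = 8.6/4.3 = 2; [1+(r/z)²]^(−5/2) = 0.017889.
Δσ_z = 3×2190/(2π×4.3²) × 0.017889 = 56.552 × 0.017889 = 1.012 kPa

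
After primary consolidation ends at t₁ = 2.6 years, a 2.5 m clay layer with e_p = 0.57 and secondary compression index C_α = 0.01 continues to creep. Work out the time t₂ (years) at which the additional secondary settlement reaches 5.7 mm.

S_s = C_α·H/(1+e_p)·log₁₀(t₂/t₁) ⇒ log₁₀(t₂/t₁) = S_s·(1+e_p)/(C_α·H).
log₁₀(t₂/t₁) = 0.0057 × (1+0.57) / (0.01×2.5) = 0.358
t₂ = t₁ × 10^0.358 = 2.6 × 2.28 = 5.928 years

t₂ ≈ 5.93 years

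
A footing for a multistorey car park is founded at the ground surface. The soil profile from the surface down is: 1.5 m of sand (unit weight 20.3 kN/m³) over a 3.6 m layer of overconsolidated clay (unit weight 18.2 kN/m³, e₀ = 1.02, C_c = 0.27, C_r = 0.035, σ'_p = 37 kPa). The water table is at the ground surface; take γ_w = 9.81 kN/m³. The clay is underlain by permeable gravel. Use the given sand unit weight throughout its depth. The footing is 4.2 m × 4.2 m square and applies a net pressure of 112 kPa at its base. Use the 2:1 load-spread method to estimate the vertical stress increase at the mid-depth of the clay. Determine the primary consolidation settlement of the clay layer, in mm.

S_c ≈ 126 mm

Mid-depth of clay below the ground surface: z = 1.5 + 3.6/2 = 3.3 m.
Total vertical stress at mid-clay: σ_v = 20.3×1.5 + 18.2×1.8 = 63.21 kPa.
Pore pressure: u = 9.81×(3.3 − 0) = 32.373 kPa.
Initial effective stress: σ'_0 = σ_v − u = 63.21 − 32.373 = 30.837 kPa.
Stress increase at mid-clay by the 2:1 spreading method:
Δσ = qBL/((B+z)(L+z)) = 112×4.2×4.2/((4.2+3.3)(4.2+3.3)) = 35.123 kPa
Final effective stress: σ'_f = 30.837 + 35.123 = 65.96 kPa.
σ'_f = 65.96 > σ'_p = 37 kPa, so the stress path crosses the preconsolidation pressure — recompression up to σ'_p, then virgin compression beyond:
S_c = H/(1+e₀)·[C_r·log₁₀(σ'_p/σ'_0) + C_c·log₁₀(σ'_f/σ'_p)]
    = 3.6/2.02 × [0.035×log₁₀(37/30.837) + 0.27×log₁₀(65.96/37)]
    = 1.7822 × [0.0027695 + 0.067791] = 0.1258 m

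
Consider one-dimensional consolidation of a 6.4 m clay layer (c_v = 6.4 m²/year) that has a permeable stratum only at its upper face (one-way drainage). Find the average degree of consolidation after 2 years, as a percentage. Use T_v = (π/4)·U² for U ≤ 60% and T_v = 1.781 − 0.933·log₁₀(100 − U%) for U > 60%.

Drainage path length: H_d = H = 6.4 m (single drainage).
T_v = c_v·t/H_d² = 6.4×2/6.4² = 0.3125.
T_v = 0.3125 corresponds to the U > 60% branch:
U = 1 − 10^((1.781 − T_v)/0.933)/100 = 0.6251

U ≈ 62.5 %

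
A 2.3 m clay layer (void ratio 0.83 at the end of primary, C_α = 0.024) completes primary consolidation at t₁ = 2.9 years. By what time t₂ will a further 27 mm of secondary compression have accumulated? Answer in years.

S_s = C_α·H/(1+e_p)·log₁₀(t₂/t₁) ⇒ log₁₀(t₂/t₁) = S_s·(1+e_p)/(C_α·H).
log₁₀(t₂/t₁) = 0.027 × (1+0.83) / (0.024×2.3) = 0.8951
t₂ = t₁ × 10^0.8951 = 2.9 × 7.854 = 22.78 years

t₂ ≈ 22.8 years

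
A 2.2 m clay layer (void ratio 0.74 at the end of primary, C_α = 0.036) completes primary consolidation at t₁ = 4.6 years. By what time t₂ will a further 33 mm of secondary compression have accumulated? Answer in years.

t₂ ≈ 24.4 years

S_s = C_α·H/(1+e_p)·log₁₀(t₂/t₁) ⇒ log₁₀(t₂/t₁) = S_s·(1+e_p)/(C_α·H).
log₁₀(t₂/t₁) = 0.033 × (1+0.74) / (0.036×2.2) = 0.725
t₂ = t₁ × 10^0.725 = 4.6 × 5.309 = 24.42 years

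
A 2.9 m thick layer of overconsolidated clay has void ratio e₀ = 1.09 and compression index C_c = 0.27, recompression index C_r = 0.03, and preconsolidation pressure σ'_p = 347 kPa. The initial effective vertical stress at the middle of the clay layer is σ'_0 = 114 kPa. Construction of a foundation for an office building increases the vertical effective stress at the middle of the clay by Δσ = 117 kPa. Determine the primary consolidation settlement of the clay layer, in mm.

S_c ≈ 12.8 mm

Final effective stress: σ'_f = 114 + 117 = 231 kPa.
σ'_f = 231 ≤ σ'_p = 347 kPa, so the clay remains overconsolidated and only the recompression index applies:
S_c = C_r·H/(1+e₀)·log₁₀(σ'_f/σ'_0) = 0.03×2.9/2.09×log₁₀(231/114)
    = 0.041628 × 0.30671 = 0.01277 m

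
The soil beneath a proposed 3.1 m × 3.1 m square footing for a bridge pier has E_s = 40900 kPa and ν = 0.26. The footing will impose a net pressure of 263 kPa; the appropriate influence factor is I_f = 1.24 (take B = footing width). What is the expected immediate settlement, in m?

S_e ≈ 0.023 m

Immediate (elastic) settlement: S_e = q·B·(1−ν²)/E_s · I_f.
S_e = 263 × 3.1 × (1 − 0.26²) / 40900 × 1.24
    = 263 × 3.1 × 0.9324 / 40900 × 1.24
    = 0.02305 m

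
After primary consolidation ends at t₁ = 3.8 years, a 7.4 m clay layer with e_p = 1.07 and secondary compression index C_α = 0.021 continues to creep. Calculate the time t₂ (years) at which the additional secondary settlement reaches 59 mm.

S_s = C_α·H/(1+e_p)·log₁₀(t₂/t₁) ⇒ log₁₀(t₂/t₁) = S_s·(1+e_p)/(C_α·H).
log₁₀(t₂/t₁) = 0.059 × (1+1.07) / (0.021×7.4) = 0.7859
t₂ = t₁ × 10^0.7859 = 3.8 × 6.108 = 23.21 years

t₂ ≈ 23.2 years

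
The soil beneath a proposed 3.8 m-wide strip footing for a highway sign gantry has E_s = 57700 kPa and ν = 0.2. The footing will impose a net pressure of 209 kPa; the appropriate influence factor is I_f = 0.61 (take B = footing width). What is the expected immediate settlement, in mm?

S_e ≈ 8.06 mm

Immediate (elastic) settlement: S_e = q·B·(1−ν²)/E_s · I_f.
S_e = 209 × 3.8 × (1 − 0.2²) / 57700 × 0.61
    = 209 × 3.8 × 0.96 / 57700 × 0.61
    = 0.00806 m = 8.06 mm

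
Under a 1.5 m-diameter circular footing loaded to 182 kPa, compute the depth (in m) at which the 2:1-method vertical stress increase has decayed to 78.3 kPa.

z ≈ 0.787 m

2:1 spreading — at depth z the loaded area has grown by z in each plan dimension:
qD²/(D+z)² = Δσ_z ⇒ z = D(√(q/Δσ_z) − 1) = 1.5×(√(182/78.3) − 1) = 0.7869 m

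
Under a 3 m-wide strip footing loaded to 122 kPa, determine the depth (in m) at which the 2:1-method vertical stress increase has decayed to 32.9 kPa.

z ≈ 8.12 m

2:1 spreading — at depth z the loaded area has grown by z in each plan dimension:
qB/(B+z) = Δσ_z ⇒ z = qB/Δσ_z − B = 122×3/32.9 − 3 = 8.125 m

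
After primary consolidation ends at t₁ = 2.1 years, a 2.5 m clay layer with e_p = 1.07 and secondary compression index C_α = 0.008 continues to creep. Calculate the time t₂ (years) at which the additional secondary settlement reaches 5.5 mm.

S_s = C_α·H/(1+e_p)·log₁₀(t₂/t₁) ⇒ log₁₀(t₂/t₁) = S_s·(1+e_p)/(C_α·H).
log₁₀(t₂/t₁) = 0.0055 × (1+1.07) / (0.008×2.5) = 0.5693
t₂ = t₁ × 10^0.5693 = 2.1 × 3.709 = 7.789 years

t₂ ≈ 7.79 years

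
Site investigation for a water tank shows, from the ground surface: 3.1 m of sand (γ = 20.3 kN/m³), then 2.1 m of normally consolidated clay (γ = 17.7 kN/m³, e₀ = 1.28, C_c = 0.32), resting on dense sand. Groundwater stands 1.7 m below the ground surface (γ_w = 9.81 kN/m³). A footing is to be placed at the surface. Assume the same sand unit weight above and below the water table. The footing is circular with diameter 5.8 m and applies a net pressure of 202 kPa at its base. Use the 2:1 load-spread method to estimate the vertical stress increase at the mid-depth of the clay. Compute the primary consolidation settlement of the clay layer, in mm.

S_c ≈ 101 mm

Mid-depth of clay below the ground surface: z = 3.1 + 2.1/2 = 4.15 m.
Total vertical stress at mid-clay: σ_v = 20.3×3.1 + 17.7×1.05 = 81.515 kPa.
Pore pressure: u = 9.81×(4.15 − 1.7) = 24.035 kPa.
Initial effective stress: σ'_0 = σ_v − u = 81.515 − 24.035 = 57.48 kPa.
Stress increase at mid-clay by the 2:1 spreading method:
Δσ ≈ qD²/(D+z)² = 202×5.8²/(5.8+4.15)² = 68.637 kPa
Final effective stress: σ'_f = σ'_0 + Δσ = 57.48 + 68.637 = 126.12 kPa.
Normally consolidated clay, so the full stress increment lies on the virgin compression line:
S_c = C_c·H/(1+e₀)·log₁₀(σ'_f/σ'_0) = 0.32×2.1/(1+1.28)×log₁₀(126.12/57.48)
    = 0.29474 × 0.34127 = 0.1006 m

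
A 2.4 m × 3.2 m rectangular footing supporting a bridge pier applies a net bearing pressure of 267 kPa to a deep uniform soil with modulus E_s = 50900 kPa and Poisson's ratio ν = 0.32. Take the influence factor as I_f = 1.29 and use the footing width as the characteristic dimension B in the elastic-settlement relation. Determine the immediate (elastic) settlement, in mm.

Immediate (elastic) settlement: S_e = q·B·(1−ν²)/E_s · I_f.
S_e = 267 × 2.4 × (1 − 0.32²) / 50900 × 1.29
    = 267 × 2.4 × 0.8976 / 50900 × 1.29
    = 0.01458 m = 14.58 mm

S_e ≈ 14.6 mm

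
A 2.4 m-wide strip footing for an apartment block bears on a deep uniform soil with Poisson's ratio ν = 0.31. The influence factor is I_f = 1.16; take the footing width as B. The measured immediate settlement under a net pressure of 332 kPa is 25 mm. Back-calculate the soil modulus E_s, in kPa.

E_s ≈ 33400 kPa

S_e = q·B·(1−ν²)/E_s · I_f  ⇒  E_s = q·B·(1−ν²)·I_f / S_e.
E_s = 332 × 2.4 × 0.9039 × 1.16 / 0.025 = 33420 kPa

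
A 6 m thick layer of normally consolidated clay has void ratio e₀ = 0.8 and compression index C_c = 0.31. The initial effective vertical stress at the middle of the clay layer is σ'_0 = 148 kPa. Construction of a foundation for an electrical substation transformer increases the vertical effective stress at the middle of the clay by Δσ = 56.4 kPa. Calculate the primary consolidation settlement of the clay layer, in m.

S_c ≈ 0.145 m

Final effective stress: σ'_f = σ'_0 + Δσ = 148 + 56.4 = 204.4 kPa.
Normally consolidated clay, so the full stress increment lies on the virgin compression line:
S_c = C_c·H/(1+e₀)·log₁₀(σ'_f/σ'_0) = 0.31×6/(1+0.8)×log₁₀(204.4/148)
    = 1.0333 × 0.14022 = 0.1449 m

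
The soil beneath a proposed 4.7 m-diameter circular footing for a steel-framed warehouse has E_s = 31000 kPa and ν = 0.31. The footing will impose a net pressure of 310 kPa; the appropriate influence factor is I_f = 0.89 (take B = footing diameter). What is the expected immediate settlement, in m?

Immediate (elastic) settlement: S_e = q·B·(1−ν²)/E_s · I_f.
S_e = 310 × 4.7 × (1 − 0.31²) / 31000 × 0.89
    = 310 × 4.7 × 0.9039 / 31000 × 0.89
    = 0.03781 m

S_e ≈ 0.0378 m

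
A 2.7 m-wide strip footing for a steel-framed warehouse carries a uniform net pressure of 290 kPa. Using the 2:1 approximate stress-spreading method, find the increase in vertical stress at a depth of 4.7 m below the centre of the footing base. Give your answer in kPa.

By the 2:1 method the load spreads at 1 horizontal : 2 vertical, so at depth z the loaded area has grown by z in each plan dimension:
Δσ = qB/(B+z) = 290×2.7/(2.7+4.7) = 105.81 kPa

Δσ_z ≈ 106 kPa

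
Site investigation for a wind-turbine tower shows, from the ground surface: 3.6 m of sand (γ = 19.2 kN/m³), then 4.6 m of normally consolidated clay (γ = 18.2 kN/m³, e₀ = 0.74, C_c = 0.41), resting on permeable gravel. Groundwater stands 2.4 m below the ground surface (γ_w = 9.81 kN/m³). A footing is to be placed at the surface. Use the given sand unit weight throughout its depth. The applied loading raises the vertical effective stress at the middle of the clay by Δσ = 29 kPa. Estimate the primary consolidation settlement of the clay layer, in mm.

Mid-depth of clay below the ground surface: z = 3.6 + 4.6/2 = 5.9 m.
Total vertical stress at mid-clay: σ_v = 19.2×3.6 + 18.2×2.3 = 110.98 kPa.
Pore pressure: u = 9.81×(5.9 − 2.4) = 34.335 kPa.
Initial effective stress: σ'_0 = σ_v − u = 110.98 − 34.335 = 76.645 kPa.
Final effective stress: σ'_f = σ'_0 + Δσ = 76.645 + 29 = 105.64 kPa.
Normally consolidated clay, so the full stress increment lies on the virgin compression line:
S_c = C_c·H/(1+e₀)·log₁₀(σ'_f/σ'_0) = 0.41×4.6/(1+0.74)×log₁₀(105.64/76.645)
    = 1.0839 × 0.13934 = 0.151 m

S_c ≈ 151 mm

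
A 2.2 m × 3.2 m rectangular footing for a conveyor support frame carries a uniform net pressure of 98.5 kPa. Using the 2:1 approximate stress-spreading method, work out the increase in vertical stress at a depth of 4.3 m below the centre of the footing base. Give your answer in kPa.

Δσ_z ≈ 14.2 kPa

By the 2:1 method the load spreads at 1 horizontal : 2 vertical, so at depth z the loaded area has grown by z in each plan dimension:
Δσ = qBL/((B+z)(L+z)) = 98.5×2.2×3.2/((2.2+4.3)(3.2+4.3)) = 14.224 kPa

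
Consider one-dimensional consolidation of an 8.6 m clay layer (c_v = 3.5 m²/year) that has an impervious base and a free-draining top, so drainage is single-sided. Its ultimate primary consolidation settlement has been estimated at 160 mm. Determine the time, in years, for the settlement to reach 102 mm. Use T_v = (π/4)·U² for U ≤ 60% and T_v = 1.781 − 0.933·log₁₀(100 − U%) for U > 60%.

Drainage path length: H_d = H = 8.6 m (single drainage).
U = S(t)/S_ult = 102/160 = 0.6375.
U > 60%: T_v = 1.781 − 0.933·log₁₀(100 − 63.75) = 0.32617.
t = T_v·H_d²/c_v = 0.32617×8.6²/3.5 = 6.892 years.

t ≈ 6.89 years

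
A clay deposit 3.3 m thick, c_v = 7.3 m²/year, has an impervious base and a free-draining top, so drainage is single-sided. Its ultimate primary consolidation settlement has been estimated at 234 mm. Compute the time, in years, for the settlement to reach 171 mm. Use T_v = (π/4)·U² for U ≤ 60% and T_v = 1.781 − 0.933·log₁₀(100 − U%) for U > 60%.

Drainage path length: H_d = H = 3.3 m (single drainage).
U = S(t)/S_ult = 171/234 = 0.7308.
U > 60%: T_v = 1.781 − 0.933·log₁₀(100 − 73.077) = 0.44669.
t = T_v·H_d²/c_v = 0.44669×3.3²/7.3 = 0.6664 years.

t ≈ 0.666 years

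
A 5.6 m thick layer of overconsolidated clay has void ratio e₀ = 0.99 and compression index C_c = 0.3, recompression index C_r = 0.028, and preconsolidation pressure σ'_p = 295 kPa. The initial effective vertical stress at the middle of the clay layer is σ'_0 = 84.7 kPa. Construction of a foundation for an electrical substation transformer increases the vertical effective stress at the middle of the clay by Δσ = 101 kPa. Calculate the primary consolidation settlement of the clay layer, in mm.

Final effective stress: σ'_f = 84.7 + 101 = 185.7 kPa.
σ'_f = 185.7 ≤ σ'_p = 295 kPa, so the clay remains overconsolidated and only the recompression index applies:
S_c = C_r·H/(1+e₀)·log₁₀(σ'_f/σ'_0) = 0.028×5.6/1.99×log₁₀(185.7/84.7)
    = 0.078795 × 0.34093 = 0.02686 m

S_c ≈ 26.9 mm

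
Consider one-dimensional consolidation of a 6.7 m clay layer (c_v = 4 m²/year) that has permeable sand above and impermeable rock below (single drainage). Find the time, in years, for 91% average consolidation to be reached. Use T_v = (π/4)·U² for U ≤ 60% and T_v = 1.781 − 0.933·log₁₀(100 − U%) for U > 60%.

Drainage path length: H_d = H = 6.7 m (single drainage).
U > 60%: T_v = 1.781 − 0.933·log₁₀(100 − 91) = 0.89069.
t = T_v·H_d²/c_v = 0.89069×6.7²/4 = 9.996 years.

t ≈ 10 years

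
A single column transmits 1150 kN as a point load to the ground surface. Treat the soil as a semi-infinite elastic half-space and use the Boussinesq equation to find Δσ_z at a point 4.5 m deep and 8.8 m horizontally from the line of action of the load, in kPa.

Δσ_z ≈ 0.53 kPa

Boussinesq vertical stress below a point load on an elastic half-space:
Δσ_z = 3P/(2πz²) · [1 + (r/z)²]^(−5/2)
r/z = 8.8/4.5 = 1.9556; [1+(r/z)²]^(−5/2) = 0.019563.
Δσ_z = 3×1150/(2π×4.5²) × 0.019563 = 27.115 × 0.019563 = 0.5305 kPa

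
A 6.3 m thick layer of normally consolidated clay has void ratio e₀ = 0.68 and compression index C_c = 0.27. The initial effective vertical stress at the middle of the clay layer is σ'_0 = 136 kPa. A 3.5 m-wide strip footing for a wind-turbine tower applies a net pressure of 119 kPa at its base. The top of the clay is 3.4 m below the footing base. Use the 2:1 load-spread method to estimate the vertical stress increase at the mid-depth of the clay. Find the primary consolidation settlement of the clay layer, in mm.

S_c ≈ 117 mm

Mid-depth of clay below the footing base: z = 3.4 + 6.3/2 = 6.55 m.
Stress increase at mid-clay by the 2:1 spreading method:
Δσ = qB/(B+z) = 119×3.5/(3.5+6.55) = 41.443 kPa
Final effective stress: σ'_f = σ'_0 + Δσ = 136 + 41.443 = 177.44 kPa.
Normally consolidated clay, so the full stress increment lies on the virgin compression line:
S_c = C_c·H/(1+e₀)·log₁₀(σ'_f/σ'_0) = 0.27×6.3/(1+0.68)×log₁₀(177.44/136)
    = 1.0125 × 0.11551 = 0.117 m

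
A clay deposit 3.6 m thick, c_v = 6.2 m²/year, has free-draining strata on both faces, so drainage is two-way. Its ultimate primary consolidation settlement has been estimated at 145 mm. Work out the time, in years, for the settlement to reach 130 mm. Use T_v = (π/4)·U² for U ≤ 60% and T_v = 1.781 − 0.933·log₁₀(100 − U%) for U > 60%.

Drainage path length: H_d = H/2 = 1.8 m (double drainage).
U = S(t)/S_ult = 130/145 = 0.8966.
U > 60%: T_v = 1.781 − 0.933·log₁₀(100 − 89.655) = 0.83426.
t = T_v·H_d²/c_v = 0.83426×1.8²/6.2 = 0.436 years.

t ≈ 0.436 years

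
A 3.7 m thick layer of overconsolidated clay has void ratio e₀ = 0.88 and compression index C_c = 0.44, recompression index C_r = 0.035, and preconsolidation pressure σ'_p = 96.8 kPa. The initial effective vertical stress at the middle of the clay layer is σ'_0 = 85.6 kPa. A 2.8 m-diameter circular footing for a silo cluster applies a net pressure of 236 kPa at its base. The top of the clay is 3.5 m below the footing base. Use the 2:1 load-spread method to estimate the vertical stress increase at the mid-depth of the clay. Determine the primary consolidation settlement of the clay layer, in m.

S_c ≈ 0.0634 m

Mid-depth of clay below the footing base: z = 3.5 + 3.7/2 = 5.35 m.
Stress increase at mid-clay by the 2:1 spreading method:
Δσ ≈ qD²/(D+z)² = 236×2.8²/(2.8+5.35)² = 27.856 kPa
Final effective stress: σ'_f = 85.6 + 27.856 = 113.46 kPa.
σ'_f = 113.46 > σ'_p = 96.8 kPa, so the stress path crosses the preconsolidation pressure — recompression up to σ'_p, then virgin compression beyond:
S_c = H/(1+e₀)·[C_r·log₁₀(σ'_p/σ'_0) + C_c·log₁₀(σ'_f/σ'_p)]
    = 3.7/1.88 × [0.035×log₁₀(96.8/85.6) + 0.44×log₁₀(113.46/96.8)]
    = 1.9681 × [0.0018691 + 0.030346] = 0.0634 m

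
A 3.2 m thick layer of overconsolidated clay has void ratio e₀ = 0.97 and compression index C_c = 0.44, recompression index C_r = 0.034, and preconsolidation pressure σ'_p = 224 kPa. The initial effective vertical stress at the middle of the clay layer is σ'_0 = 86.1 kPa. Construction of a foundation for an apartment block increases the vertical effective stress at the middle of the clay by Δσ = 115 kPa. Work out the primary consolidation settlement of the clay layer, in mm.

Final effective stress: σ'_f = 86.1 + 115 = 201.1 kPa.
σ'_f = 201.1 ≤ σ'_p = 224 kPa, so the clay remains overconsolidated and only the recompression index applies:
S_c = C_r·H/(1+e₀)·log₁₀(σ'_f/σ'_0) = 0.034×3.2/1.97×log₁₀(201.1/86.1)
    = 0.05523 × 0.36841 = 0.02035 m

S_c ≈ 20.3 mm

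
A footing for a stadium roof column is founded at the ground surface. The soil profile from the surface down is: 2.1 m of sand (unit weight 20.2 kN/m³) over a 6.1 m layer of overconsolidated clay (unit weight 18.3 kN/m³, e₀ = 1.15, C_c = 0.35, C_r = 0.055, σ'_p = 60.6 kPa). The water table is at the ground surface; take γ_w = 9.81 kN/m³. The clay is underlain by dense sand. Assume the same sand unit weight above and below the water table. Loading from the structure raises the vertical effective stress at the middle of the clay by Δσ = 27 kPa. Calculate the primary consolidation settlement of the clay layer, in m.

Mid-depth of clay below the ground surface: z = 2.1 + 6.1/2 = 5.15 m.
Total vertical stress at mid-clay: σ_v = 20.2×2.1 + 18.3×3.05 = 98.235 kPa.
Pore pressure: u = 9.81×(5.15 − 0) = 50.522 kPa.
Initial effective stress: σ'_0 = σ_v − u = 98.235 − 50.522 = 47.713 kPa.
Final effective stress: σ'_f = 47.713 + 27 = 74.713 kPa.
σ'_f = 74.713 > σ'_p = 60.6 kPa, so the stress path crosses the preconsolidation pressure — recompression up to σ'_p, then virgin compression beyond:
S_c = H/(1+e₀)·[C_r·log₁₀(σ'_p/σ'_0) + C_c·log₁₀(σ'_f/σ'_p)]
    = 6.1/2.15 × [0.055×log₁₀(60.6/47.713) + 0.35×log₁₀(74.713/60.6)]
    = 2.8372 × [0.005711 + 0.031823] = 0.1065 m

S_c ≈ 0.106 m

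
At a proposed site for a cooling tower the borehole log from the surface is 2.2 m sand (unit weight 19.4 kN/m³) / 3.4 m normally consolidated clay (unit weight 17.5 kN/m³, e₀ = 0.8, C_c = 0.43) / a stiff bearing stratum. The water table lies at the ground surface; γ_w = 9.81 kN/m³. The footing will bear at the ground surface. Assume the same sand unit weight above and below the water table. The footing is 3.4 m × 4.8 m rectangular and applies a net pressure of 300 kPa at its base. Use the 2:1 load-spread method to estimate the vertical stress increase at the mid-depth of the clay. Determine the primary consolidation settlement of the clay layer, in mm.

Mid-depth of clay below the ground surface: z = 2.2 + 3.4/2 = 3.9 m.
Total vertical stress at mid-clay: σ_v = 19.4×2.2 + 17.5×1.7 = 72.43 kPa.
Pore pressure: u = 9.81×(3.9 − 0) = 38.259 kPa.
Initial effective stress: σ'_0 = σ_v − u = 72.43 − 38.259 = 34.171 kPa.
Stress increase at mid-clay by the 2:1 spreading method:
Δσ = qBL/((B+z)(L+z)) = 300×3.4×4.8/((3.4+3.9)(4.8+3.9)) = 77.09 kPa
Final effective stress: σ'_f = σ'_0 + Δσ = 34.171 + 77.09 = 111.26 kPa.
Normally consolidated clay, so the full stress increment lies on the virgin compression line:
S_c = C_c·H/(1+e₀)·log₁₀(σ'_f/σ'_0) = 0.43×3.4/(1+0.8)×log₁₀(111.26/34.171)
    = 0.81222 × 0.51268 = 0.4164 m

S_c ≈ 416 mm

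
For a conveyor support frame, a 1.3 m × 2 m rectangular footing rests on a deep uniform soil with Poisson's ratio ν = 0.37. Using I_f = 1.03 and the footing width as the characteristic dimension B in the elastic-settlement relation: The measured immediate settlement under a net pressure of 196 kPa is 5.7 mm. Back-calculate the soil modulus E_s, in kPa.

S_e = q·B·(1−ν²)/E_s · I_f  ⇒  E_s = q·B·(1−ν²)·I_f / S_e.
E_s = 196 × 1.3 × 0.8631 × 1.03 / 0.0057 = 39740 kPa

E_s ≈ 39700 kPa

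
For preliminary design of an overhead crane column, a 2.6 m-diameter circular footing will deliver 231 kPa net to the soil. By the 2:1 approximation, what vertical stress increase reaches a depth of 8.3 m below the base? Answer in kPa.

Δσ_z ≈ 13.1 kPa

By the 2:1 method the load spreads at 1 horizontal : 2 vertical, so at depth z the loaded area has grown by z in each plan dimension:
Δσ ≈ qD²/(D+z)² = 231×2.6²/(2.6+8.3)² = 13.143 kPa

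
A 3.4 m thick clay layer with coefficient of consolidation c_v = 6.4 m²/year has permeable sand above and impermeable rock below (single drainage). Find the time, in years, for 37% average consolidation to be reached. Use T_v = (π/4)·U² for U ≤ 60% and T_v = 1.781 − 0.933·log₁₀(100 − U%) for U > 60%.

Drainage path length: H_d = H = 3.4 m (single drainage).
U ≤ 60%: T_v = (π/4)·U² = (π/4)×0.37² = 0.10752.
t = T_v·H_d²/c_v = 0.10752×3.4²/6.4 = 0.1942 years.

t ≈ 0.194 years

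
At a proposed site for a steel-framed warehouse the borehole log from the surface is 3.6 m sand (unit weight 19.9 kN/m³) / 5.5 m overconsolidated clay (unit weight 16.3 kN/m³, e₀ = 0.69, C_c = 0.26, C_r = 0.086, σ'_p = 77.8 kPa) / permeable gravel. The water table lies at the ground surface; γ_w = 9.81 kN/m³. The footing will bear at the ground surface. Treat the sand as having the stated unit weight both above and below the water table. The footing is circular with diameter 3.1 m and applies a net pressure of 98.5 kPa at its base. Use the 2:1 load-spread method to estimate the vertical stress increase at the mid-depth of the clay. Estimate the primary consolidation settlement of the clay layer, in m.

Mid-depth of clay below the ground surface: z = 3.6 + 5.5/2 = 6.35 m.
Total vertical stress at mid-clay: σ_v = 19.9×3.6 + 16.3×2.75 = 116.47 kPa.
Pore pressure: u = 9.81×(6.35 − 0) = 62.294 kPa.
Initial effective stress: σ'_0 = σ_v − u = 116.47 − 62.294 = 54.176 kPa.
Stress increase at mid-clay by the 2:1 spreading method:
Δσ ≈ qD²/(D+z)² = 98.5×3.1²/(3.1+6.35)² = 10.6 kPa
Final effective stress: σ'_f = 54.176 + 10.6 = 64.776 kPa.
σ'_f = 64.776 ≤ σ'_p = 77.8 kPa, so the clay remains overconsolidated and only the recompression index applies:
S_c = C_r·H/(1+e₀)·log₁₀(σ'_f/σ'_0) = 0.086×5.5/1.69×log₁₀(64.776/54.176)
    = 0.27988 × 0.077607 = 0.02172 m

S_c ≈ 0.0217 m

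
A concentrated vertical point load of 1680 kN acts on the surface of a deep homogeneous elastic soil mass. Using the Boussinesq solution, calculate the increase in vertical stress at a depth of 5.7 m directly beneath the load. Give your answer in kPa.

Boussinesq vertical stress below a point load on an elastic half-space:
Δσ_z = 3P/(2πz²) · [1 + (r/z)²]^(−5/2)
r/z = 0/5.7 = 0; [1+(r/z)²]^(−5/2) = 1.
Δσ_z = 3×1680/(2π×5.7²) × 1 = 24.689 × 1 = 24.69 kPa

Δσ_z ≈ 24.7 kPa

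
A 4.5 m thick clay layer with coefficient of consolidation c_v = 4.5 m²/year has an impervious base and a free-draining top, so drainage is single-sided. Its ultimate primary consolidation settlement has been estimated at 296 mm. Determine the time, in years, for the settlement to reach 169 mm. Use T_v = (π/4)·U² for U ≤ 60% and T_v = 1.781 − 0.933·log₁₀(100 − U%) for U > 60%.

Drainage path length: H_d = H = 4.5 m (single drainage).
U = S(t)/S_ult = 169/296 = 0.5709.
U ≤ 60%: T_v = (π/4)·U² = (π/4)×0.57095² = 0.25602.
t = T_v·H_d²/c_v = 0.25602×4.5²/4.5 = 1.152 years.

t ≈ 1.15 years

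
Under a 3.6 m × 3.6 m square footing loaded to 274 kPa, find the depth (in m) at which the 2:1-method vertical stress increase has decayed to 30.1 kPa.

z ≈ 7.26 m

2:1 spreading — at depth z the loaded area has grown by z in each plan dimension:
qB²/(B+z)² = Δσ_z ⇒ z = B(√(q/Δσ_z) − 1) = 3.6×(√(274/30.1) − 1) = 7.262 m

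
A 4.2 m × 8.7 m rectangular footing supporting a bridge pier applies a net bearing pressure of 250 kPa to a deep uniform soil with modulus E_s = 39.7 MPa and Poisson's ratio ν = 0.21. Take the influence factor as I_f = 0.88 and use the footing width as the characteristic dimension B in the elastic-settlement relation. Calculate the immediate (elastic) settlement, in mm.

Immediate (elastic) settlement: S_e = q·B·(1−ν²)/E_s · I_f.
E_s = 39.7 MPa = 39700 kPa.
S_e = 250 × 4.2 × (1 − 0.21²) / 39700 × 0.88
    = 250 × 4.2 × 0.9559 / 39700 × 0.88
    = 0.02225 m = 22.25 mm

S_e ≈ 22.2 mm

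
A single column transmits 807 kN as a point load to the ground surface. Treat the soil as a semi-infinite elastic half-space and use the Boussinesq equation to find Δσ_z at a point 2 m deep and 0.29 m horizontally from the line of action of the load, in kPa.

Boussinesq vertical stress below a point load on an elastic half-space:
Δσ_z = 3P/(2πz²) · [1 + (r/z)²]^(−5/2)
r/z = 0.29/2 = 0.145; [1+(r/z)²]^(−5/2) = 0.94931.
Δσ_z = 3×807/(2π×2²) × 0.94931 = 96.329 × 0.94931 = 91.45 kPa

Δσ_z ≈ 91.4 kPa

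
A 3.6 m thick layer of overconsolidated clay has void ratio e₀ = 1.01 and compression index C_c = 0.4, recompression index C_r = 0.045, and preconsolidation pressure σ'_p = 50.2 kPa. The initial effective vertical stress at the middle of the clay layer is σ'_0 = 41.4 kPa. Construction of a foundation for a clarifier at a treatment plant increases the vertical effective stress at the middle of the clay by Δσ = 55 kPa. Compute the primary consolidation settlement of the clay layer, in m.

Final effective stress: σ'_f = 41.4 + 55 = 96.4 kPa.
σ'_f = 96.4 > σ'_p = 50.2 kPa, so the stress path crosses the preconsolidation pressure — recompression up to σ'_p, then virgin compression beyond:
S_c = H/(1+e₀)·[C_r·log₁₀(σ'_p/σ'_0) + C_c·log₁₀(σ'_f/σ'_p)]
    = 3.6/2.01 × [0.045×log₁₀(50.2/41.4) + 0.4×log₁₀(96.4/50.2)]
    = 1.791 × [0.0037667 + 0.11335] = 0.2098 m

S_c ≈ 0.21 m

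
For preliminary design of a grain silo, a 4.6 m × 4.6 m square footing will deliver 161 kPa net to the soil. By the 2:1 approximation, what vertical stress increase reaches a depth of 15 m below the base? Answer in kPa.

Δσ_z ≈ 8.87 kPa

By the 2:1 method the load spreads at 1 horizontal : 2 vertical, so at depth z the loaded area has grown by z in each plan dimension:
Δσ = qBL/((B+z)(L+z)) = 161×4.6×4.6/((4.6+15)(4.6+15)) = 8.8681 kPa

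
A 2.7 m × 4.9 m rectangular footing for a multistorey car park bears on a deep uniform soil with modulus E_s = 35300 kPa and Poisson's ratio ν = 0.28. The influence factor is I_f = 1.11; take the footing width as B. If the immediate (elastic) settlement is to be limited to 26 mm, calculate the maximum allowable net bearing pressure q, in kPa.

S_e = q·B·(1−ν²)/E_s · I_f  ⇒  q = S_e·E_s / (B·(1−ν²)·I_f).
q = 0.026 × 35300 / (2.7 × 0.9216 × 1.11) = 332.3 kPa

q ≈ 332 kPa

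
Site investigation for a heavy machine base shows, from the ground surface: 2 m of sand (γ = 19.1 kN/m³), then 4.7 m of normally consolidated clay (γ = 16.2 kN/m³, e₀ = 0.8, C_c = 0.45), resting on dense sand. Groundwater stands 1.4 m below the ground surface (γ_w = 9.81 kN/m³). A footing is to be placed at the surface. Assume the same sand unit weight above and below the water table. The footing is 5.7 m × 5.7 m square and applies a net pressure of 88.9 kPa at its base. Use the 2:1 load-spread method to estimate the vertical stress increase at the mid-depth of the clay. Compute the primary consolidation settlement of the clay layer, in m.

Mid-depth of clay below the ground surface: z = 2 + 4.7/2 = 4.35 m.
Total vertical stress at mid-clay: σ_v = 19.1×2 + 16.2×2.35 = 76.27 kPa.
Pore pressure: u = 9.81×(4.35 − 1.4) = 28.94 kPa.
Initial effective stress: σ'_0 = σ_v − u = 76.27 − 28.94 = 47.33 kPa.
Stress increase at mid-clay by the 2:1 spreading method:
Δσ = qBL/((B+z)(L+z)) = 88.9×5.7×5.7/((5.7+4.35)(5.7+4.35)) = 28.597 kPa
Final effective stress: σ'_f = σ'_0 + Δσ = 47.33 + 28.597 = 75.927 kPa.
Normally consolidated clay, so the full stress increment lies on the virgin compression line:
S_c = C_c·H/(1+e₀)·log₁₀(σ'_f/σ'_0) = 0.45×4.7/(1+0.8)×log₁₀(75.927/47.33)
    = 1.175 × 0.20526 = 0.2412 m

S_c ≈ 0.241 m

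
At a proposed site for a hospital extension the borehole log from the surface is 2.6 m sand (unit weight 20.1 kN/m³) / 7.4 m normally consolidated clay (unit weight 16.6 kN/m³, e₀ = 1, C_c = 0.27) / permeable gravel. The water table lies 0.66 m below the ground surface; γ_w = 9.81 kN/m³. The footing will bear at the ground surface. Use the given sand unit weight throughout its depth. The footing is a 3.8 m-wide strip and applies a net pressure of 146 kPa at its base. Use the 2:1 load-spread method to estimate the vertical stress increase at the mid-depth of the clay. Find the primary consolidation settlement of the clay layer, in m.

Mid-depth of clay below the ground surface: z = 2.6 + 7.4/2 = 6.3 m.
Total vertical stress at mid-clay: σ_v = 20.1×2.6 + 16.6×3.7 = 113.68 kPa.
Pore pressure: u = 9.81×(6.3 − 0.66) = 55.328 kPa.
Initial effective stress: σ'_0 = σ_v − u = 113.68 − 55.328 = 58.352 kPa.
Stress increase at mid-clay by the 2:1 spreading method:
Δσ = qB/(B+z) = 146×3.8/(3.8+6.3) = 54.931 kPa
Final effective stress: σ'_f = σ'_0 + Δσ = 58.352 + 54.931 = 113.28 kPa.
Normally consolidated clay, so the full stress increment lies on the virgin compression line:
S_c = C_c·H/(1+e₀)·log₁₀(σ'_f/σ'_0) = 0.27×7.4/(1+1)×log₁₀(113.28/58.352)
    = 0.999 × 0.2881 = 0.2878 m

S_c ≈ 0.288 m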